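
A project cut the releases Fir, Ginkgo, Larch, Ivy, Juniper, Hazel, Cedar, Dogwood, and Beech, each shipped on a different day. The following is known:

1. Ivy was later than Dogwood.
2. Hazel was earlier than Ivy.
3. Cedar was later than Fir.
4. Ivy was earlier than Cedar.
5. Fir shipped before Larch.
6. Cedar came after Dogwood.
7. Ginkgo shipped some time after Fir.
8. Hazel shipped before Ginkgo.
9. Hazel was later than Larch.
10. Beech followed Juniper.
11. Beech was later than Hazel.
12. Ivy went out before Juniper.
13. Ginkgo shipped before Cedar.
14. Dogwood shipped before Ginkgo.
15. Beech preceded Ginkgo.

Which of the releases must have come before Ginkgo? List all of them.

Directly stated before Ginkgo: Beech, Dogwood, Fir, and Hazel.
Ivy reaches Ginkgo via Ivy → Juniper → Beech → Ginkgo.
Juniper reaches Ginkgo via Juniper → Beech → Ginkgo.
Larch reaches Ginkgo via Larch → Hazel → Ginkgo.
No chain forces Cedar ahead of Ginkgo.

Beech, Dogwood, Fir, Hazel, Ivy, Juniper, Larch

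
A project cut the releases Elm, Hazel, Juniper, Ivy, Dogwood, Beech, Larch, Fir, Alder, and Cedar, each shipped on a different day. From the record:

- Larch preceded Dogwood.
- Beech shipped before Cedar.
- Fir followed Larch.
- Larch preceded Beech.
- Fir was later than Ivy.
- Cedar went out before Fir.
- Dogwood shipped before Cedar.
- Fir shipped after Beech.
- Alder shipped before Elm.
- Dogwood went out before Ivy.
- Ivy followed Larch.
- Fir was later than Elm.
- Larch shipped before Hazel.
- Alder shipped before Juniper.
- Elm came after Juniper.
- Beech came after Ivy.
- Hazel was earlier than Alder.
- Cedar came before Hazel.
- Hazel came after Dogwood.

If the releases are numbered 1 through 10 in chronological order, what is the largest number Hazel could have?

Hazel must come before Alder, Elm, Fir, and Juniper — 4 releases forced after it.
Everything else can be placed before Hazel in some valid order, so Hazel can sit as late as position 10 − 4 = 6.

6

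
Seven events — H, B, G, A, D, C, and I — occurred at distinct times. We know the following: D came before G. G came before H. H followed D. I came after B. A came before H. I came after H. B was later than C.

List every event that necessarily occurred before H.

Directly stated before H: A, D, and G.
No chain forces I (or any of the others) ahead of H.

A, D, G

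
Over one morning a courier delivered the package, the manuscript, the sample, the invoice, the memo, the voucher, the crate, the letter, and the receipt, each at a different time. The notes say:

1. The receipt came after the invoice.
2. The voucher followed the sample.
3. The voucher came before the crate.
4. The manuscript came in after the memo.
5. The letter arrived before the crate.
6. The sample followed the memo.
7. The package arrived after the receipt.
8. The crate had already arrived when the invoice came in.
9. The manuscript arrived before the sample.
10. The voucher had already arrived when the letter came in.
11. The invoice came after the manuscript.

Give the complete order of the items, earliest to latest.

the memo, the manuscript, the sample, the voucher, the letter, the crate, the invoice, the receipt, the package

The constraints fix every adjacent pair, so only one ordering works:
the memo → the manuscript → the sample → the voucher → the letter → the crate → the invoice → the receipt → the package.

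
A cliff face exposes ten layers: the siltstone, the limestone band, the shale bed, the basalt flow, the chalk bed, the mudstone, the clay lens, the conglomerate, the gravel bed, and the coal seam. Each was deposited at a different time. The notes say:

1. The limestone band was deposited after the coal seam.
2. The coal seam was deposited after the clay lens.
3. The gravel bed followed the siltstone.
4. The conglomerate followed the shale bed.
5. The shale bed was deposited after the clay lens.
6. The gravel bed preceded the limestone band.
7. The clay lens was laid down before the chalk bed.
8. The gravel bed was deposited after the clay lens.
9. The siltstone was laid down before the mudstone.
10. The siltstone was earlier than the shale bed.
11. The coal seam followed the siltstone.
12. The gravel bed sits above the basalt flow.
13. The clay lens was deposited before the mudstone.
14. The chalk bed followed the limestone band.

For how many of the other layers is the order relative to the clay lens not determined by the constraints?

2

Forced after the clay lens: the chalk bed, the coal seam, the conglomerate, the gravel bed, the limestone band, the mudstone, and the shale bed.
That leaves the basalt flow and the siltstone with no forced order relative to the clay lens — 2.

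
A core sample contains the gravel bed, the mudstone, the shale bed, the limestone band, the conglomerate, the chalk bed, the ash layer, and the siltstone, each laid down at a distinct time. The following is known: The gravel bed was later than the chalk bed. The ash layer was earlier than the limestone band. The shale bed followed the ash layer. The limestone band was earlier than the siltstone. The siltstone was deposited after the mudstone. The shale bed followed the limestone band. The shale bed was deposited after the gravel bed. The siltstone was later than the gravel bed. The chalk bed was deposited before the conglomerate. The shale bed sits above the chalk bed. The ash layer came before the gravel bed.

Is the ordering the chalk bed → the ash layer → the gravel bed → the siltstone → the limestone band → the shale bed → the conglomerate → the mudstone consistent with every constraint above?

no

The constraints require the limestone band before the siltstone, but in the proposed sequence the siltstone appears ahead of the limestone band. That one violation is enough.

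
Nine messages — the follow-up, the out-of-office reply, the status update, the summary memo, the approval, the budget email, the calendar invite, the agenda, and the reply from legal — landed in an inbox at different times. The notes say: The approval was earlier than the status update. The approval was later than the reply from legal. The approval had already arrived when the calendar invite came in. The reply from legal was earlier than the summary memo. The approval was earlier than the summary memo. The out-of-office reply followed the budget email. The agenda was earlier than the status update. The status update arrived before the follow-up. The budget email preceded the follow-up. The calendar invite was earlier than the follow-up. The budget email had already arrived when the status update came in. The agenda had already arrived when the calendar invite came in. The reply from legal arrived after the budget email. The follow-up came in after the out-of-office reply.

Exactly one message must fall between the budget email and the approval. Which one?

Tracing the constraints gives the budget email → the reply from legal → the approval, so the reply from legal sits after the budget email and before the approval.
No other message is forced both after the budget email and before the approval.

the reply from legal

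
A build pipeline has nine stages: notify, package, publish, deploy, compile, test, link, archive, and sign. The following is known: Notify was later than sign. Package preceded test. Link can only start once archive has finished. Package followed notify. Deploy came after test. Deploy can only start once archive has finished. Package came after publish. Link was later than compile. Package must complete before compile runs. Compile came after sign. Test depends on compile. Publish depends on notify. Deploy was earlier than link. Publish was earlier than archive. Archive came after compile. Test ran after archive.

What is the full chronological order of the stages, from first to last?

sign, notify, publish, package, compile, archive, test, deploy, link

The constraints fix every adjacent pair, so only one ordering works:
sign → notify → publish → package → compile → archive → test → deploy → link.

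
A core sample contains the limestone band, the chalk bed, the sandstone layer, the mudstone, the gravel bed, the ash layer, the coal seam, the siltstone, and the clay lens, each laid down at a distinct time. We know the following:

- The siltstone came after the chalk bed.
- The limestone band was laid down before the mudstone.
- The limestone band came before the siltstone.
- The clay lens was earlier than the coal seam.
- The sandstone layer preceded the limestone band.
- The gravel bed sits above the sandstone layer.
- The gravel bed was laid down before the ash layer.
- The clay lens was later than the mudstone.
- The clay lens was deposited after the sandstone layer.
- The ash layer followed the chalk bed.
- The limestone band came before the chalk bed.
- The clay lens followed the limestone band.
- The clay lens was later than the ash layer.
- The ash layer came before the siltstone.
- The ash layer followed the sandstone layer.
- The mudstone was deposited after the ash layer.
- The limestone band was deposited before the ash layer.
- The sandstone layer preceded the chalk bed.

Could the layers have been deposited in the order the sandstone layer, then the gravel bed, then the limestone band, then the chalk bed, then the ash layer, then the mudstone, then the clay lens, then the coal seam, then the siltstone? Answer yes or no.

Check each stated constraint against the proposed order — e.g. the sandstone layer is ahead of the clay lens; the limestone band is ahead of the siltstone. Every pair is in the required order; nothing is violated.

yes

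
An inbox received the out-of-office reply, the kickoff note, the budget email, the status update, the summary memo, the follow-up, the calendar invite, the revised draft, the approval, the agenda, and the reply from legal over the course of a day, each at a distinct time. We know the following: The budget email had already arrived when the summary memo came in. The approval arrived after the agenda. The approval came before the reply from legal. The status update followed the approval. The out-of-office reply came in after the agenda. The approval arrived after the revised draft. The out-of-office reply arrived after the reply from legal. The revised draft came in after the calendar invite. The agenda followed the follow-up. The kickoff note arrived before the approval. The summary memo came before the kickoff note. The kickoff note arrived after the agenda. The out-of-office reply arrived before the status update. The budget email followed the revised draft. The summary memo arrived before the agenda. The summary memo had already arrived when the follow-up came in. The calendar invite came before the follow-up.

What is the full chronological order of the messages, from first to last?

The constraints fix every adjacent pair, so only one ordering works:
the calendar invite → the revised draft → the budget email → the summary memo → the follow-up → the agenda → the kickoff note → the approval → the reply from legal → the out-of-office reply → the status update.

the calendar invite, the revised draft, the budget email, the summary memo, the follow-up, the agenda, the kickoff note, the approval, the reply from legal, the out-of-office reply, the status update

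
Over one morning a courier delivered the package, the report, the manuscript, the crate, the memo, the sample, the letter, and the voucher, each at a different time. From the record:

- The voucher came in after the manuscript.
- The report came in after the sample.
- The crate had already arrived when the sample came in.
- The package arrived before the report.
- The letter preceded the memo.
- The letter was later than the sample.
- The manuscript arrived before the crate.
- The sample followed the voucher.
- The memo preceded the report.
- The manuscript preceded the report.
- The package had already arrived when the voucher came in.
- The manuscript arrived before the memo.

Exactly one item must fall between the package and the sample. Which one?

the voucher

Tracing the constraints gives the package → the voucher → the sample, so the voucher sits after the package and before the sample.
No other item is forced both after the package and before the sample.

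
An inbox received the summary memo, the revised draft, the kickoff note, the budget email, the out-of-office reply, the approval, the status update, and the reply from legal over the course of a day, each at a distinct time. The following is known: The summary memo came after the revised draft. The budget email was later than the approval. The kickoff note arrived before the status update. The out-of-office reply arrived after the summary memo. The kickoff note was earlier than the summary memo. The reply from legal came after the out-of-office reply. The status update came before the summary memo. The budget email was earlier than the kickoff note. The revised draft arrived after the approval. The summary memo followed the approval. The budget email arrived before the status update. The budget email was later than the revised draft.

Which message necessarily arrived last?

the reply from legal

Every other message has a chain of constraints placing it before the reply from legal, so the reply from legal is last.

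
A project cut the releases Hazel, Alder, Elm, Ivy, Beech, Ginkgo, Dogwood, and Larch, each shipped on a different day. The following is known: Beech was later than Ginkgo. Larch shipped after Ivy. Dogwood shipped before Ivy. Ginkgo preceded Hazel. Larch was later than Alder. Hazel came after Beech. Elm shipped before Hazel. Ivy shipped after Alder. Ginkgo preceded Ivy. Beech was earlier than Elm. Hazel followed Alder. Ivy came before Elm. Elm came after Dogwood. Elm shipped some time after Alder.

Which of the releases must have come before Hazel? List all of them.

Directly stated before Hazel: Alder, Beech, Elm, and Ginkgo.
Dogwood reaches Hazel via Dogwood → Elm → Hazel.
Ivy reaches Hazel via Ivy → Elm → Hazel.
No chain forces Larch ahead of Hazel.

Alder, Beech, Dogwood, Elm, Ginkgo, Ivy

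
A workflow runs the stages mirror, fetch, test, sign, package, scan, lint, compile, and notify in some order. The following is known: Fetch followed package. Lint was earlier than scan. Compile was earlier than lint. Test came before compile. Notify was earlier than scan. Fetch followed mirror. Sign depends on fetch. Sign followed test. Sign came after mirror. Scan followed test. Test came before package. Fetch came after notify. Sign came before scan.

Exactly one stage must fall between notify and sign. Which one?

Tracing the constraints gives notify → fetch → sign, so fetch sits after notify and before sign.
No other stage is forced both after notify and before sign.

fetch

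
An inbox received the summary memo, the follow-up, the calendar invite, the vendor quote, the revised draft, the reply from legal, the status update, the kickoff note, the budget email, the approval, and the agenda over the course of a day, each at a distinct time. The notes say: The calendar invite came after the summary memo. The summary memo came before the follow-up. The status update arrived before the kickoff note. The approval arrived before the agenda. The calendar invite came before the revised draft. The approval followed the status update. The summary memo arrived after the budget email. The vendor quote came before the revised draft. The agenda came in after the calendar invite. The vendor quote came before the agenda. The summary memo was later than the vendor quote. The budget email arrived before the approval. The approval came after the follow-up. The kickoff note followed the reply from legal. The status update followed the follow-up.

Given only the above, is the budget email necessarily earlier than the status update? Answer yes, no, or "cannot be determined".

yes

Chain the constraints: the budget email → the summary memo → the follow-up → the status update. Each link is directly stated, so the budget email comes before the status update.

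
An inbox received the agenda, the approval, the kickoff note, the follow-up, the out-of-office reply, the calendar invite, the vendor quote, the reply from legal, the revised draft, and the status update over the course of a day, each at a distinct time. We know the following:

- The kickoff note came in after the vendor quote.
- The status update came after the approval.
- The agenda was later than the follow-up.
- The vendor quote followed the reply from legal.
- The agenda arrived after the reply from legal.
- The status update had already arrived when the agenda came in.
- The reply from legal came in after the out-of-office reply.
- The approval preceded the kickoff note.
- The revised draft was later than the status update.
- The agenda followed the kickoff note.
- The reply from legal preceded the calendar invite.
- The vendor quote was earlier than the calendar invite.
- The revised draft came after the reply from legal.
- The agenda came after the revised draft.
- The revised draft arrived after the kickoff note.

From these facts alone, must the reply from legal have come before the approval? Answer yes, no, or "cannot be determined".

No chain of stated constraints runs from the reply from legal to the approval, and none runs from the approval to the reply from legal either.
So the relative order of the reply from legal and the approval is not fixed by the given facts.

cannot be determined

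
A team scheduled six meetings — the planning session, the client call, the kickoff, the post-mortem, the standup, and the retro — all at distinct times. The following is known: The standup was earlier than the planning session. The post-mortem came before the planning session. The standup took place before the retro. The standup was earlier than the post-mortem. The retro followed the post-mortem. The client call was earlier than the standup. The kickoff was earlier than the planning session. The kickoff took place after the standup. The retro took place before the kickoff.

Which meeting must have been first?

the client call

The client call has a chain of constraints placing it before every other meeting, so the client call must be first.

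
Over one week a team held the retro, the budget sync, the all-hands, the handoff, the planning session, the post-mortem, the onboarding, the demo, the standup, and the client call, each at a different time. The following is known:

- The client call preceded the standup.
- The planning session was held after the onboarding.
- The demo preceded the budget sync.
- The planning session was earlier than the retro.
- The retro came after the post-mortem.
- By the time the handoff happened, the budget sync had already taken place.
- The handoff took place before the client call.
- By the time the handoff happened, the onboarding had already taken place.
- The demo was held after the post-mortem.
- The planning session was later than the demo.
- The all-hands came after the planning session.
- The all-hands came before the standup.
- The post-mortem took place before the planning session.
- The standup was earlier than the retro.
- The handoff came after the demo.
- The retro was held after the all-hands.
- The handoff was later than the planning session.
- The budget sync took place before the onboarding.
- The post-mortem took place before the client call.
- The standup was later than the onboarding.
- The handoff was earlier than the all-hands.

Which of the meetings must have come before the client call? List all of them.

the budget sync, the demo, the handoff, the onboarding, the planning session, the post-mortem

Directly stated before the client call: the handoff and the post-mortem.
The budget sync reaches the client call via the budget sync → the handoff → the client call.
The demo reaches the client call via the demo → the handoff → the client call.
The onboarding reaches the client call via the onboarding → the handoff → the client call.
Likewise the planning session reaches the client call by chaining the stated constraints.
No chain forces the standup (or any of the others) ahead of the client call.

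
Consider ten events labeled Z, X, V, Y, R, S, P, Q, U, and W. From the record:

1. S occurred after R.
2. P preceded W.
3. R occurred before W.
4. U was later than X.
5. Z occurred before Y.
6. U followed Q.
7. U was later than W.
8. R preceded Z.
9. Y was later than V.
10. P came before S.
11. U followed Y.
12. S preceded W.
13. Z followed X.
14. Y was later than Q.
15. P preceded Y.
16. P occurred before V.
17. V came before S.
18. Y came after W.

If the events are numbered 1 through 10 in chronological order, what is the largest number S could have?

7

S must come before U, W, and Y — 3 events forced after it.
Everything else can be placed before S in some valid order, so S can sit as late as position 10 − 3 = 7.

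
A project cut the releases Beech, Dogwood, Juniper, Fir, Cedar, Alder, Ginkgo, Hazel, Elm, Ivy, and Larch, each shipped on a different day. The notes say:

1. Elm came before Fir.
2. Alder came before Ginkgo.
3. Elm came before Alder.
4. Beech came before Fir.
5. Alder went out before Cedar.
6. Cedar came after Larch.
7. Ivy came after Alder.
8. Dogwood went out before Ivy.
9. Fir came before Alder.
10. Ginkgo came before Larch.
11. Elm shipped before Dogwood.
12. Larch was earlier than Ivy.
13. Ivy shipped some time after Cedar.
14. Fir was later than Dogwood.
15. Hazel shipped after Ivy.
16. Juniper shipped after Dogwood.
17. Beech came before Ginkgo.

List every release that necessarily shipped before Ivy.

Alder, Beech, Cedar, Dogwood, Elm, Fir, Ginkgo, Larch

Directly stated before Ivy: Alder, Cedar, Dogwood, and Larch.
Beech reaches Ivy via Beech → Fir → Alder → Ivy.
Elm reaches Ivy via Elm → Alder → Ivy.
Fir reaches Ivy via Fir → Alder → Ivy.
Likewise Ginkgo reaches Ivy by chaining the stated constraints.
No chain forces Juniper (or any of the others) ahead of Ivy.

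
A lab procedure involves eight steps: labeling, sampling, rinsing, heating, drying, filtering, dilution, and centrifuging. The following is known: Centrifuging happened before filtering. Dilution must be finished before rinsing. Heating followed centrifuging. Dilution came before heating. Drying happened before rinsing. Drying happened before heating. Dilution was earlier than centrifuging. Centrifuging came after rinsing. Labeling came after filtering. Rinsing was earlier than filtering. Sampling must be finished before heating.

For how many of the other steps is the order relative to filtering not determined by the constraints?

Forced before filtering: centrifuging, dilution, drying, and rinsing; forced after filtering: labeling.
That leaves heating and sampling with no forced order relative to filtering — 2.

2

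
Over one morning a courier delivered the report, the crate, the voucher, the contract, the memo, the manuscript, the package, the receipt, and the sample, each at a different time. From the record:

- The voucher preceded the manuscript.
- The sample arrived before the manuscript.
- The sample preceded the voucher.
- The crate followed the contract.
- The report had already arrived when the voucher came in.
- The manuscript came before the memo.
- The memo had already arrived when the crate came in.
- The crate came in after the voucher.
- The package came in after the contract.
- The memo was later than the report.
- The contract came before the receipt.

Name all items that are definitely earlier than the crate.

the contract, the manuscript, the memo, the report, the sample, the voucher

Directly stated before the crate: the contract, the memo, and the voucher.
The manuscript reaches the crate via the manuscript → the memo → the crate.
The report reaches the crate via the report → the voucher → the crate.
The sample reaches the crate via the sample → the voucher → the crate.
No chain forces the package (or any of the others) ahead of the crate.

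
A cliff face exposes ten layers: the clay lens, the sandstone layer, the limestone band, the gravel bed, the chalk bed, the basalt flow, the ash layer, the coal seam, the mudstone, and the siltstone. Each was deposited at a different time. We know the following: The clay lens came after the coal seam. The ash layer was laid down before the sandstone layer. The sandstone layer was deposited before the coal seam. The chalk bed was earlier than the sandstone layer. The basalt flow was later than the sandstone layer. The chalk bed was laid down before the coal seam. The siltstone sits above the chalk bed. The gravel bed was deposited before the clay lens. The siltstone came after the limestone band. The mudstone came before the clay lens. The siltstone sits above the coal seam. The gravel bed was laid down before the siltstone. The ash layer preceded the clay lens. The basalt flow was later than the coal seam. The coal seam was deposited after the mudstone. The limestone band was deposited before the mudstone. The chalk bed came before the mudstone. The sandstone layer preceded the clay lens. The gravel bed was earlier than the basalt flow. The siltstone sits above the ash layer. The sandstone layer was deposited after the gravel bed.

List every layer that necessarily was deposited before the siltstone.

Directly stated before the siltstone: the ash layer, the chalk bed, the coal seam, the gravel bed, and the limestone band.
The mudstone reaches the siltstone via the mudstone → the coal seam → the siltstone.
The sandstone layer reaches the siltstone via the sandstone layer → the coal seam → the siltstone.

the ash layer, the chalk bed, the coal seam, the gravel bed, the limestone band, the mudstone, the sandstone layer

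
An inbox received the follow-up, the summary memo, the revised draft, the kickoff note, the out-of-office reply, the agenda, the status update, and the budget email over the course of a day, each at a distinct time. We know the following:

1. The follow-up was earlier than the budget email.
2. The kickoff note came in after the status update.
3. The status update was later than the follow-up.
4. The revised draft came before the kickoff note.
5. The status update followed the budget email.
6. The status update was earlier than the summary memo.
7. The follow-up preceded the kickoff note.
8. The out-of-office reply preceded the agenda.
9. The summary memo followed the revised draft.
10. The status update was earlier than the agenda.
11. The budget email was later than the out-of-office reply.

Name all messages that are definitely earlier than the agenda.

the budget email, the follow-up, the out-of-office reply, the status update

Directly stated before the agenda: the out-of-office reply and the status update.
The budget email reaches the agenda via the budget email → the status update → the agenda.
The follow-up reaches the agenda via the follow-up → the status update → the agenda.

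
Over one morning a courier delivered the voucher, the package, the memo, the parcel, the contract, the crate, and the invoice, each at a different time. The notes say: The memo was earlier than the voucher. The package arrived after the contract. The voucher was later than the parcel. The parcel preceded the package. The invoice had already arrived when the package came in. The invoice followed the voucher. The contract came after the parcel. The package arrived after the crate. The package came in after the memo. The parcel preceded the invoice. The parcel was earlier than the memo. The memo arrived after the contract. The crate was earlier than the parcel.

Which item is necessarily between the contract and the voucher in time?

Tracing the constraints gives the contract → the memo → the voucher, so the memo sits after the contract and before the voucher.
No other item is forced both after the contract and before the voucher.

the memo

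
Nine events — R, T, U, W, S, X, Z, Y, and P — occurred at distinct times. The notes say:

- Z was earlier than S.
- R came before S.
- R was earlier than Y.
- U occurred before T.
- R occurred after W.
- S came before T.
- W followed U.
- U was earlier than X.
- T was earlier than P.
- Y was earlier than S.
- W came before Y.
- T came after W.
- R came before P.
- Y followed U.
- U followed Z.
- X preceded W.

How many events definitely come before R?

4

Directly stated before R: W.
U reaches R via U → W → R.
X reaches R via X → W → R.
Z reaches R via Z → U → W → R.
No chain forces T (or any of the others) ahead of R.
That's U, W, X, and Z — 4 in all.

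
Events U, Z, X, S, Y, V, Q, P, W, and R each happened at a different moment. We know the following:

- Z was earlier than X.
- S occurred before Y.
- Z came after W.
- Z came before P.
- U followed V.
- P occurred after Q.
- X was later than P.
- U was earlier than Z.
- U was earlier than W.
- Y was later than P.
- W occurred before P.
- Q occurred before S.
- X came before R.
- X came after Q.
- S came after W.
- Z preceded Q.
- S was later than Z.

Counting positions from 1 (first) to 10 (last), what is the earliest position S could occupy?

Q, U, V, W, and Z must all come before S — 5 forced predecessors.
Nothing else is forced ahead of S, so its earliest slot is position 5 + 1 = 6.

6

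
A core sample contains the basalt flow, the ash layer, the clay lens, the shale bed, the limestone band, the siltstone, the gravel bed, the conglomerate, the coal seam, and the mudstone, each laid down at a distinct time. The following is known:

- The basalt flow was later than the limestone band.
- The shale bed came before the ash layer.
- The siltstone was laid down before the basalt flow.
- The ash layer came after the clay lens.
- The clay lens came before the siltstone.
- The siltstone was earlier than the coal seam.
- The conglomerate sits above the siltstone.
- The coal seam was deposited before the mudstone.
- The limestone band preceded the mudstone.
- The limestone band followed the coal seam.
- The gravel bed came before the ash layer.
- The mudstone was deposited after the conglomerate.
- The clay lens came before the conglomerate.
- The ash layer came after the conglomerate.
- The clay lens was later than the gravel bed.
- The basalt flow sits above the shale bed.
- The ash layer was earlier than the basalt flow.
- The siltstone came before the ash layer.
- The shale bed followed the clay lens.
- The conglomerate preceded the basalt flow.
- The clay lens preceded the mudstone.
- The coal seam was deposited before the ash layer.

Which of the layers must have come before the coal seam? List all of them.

Directly stated before the coal seam: the siltstone.
The clay lens reaches the coal seam via the clay lens → the siltstone → the coal seam.
The gravel bed reaches the coal seam via the gravel bed → the clay lens → the siltstone → the coal seam.
No chain forces the limestone band (or any of the others) ahead of the coal seam.

the clay lens, the gravel bed, the siltstone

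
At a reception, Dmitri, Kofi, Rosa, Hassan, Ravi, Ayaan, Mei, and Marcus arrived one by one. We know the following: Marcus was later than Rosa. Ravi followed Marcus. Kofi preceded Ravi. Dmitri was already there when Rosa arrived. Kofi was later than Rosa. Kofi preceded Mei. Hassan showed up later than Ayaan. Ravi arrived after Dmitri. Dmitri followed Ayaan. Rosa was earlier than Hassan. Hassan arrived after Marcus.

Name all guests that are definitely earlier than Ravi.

Directly stated before Ravi: Dmitri, Kofi, and Marcus.
Ayaan reaches Ravi via Ayaan → Dmitri → Ravi.
Rosa reaches Ravi via Rosa → Marcus → Ravi.
No chain forces Hassan (or any of the others) ahead of Ravi.

Ayaan, Dmitri, Kofi, Marcus, Rosa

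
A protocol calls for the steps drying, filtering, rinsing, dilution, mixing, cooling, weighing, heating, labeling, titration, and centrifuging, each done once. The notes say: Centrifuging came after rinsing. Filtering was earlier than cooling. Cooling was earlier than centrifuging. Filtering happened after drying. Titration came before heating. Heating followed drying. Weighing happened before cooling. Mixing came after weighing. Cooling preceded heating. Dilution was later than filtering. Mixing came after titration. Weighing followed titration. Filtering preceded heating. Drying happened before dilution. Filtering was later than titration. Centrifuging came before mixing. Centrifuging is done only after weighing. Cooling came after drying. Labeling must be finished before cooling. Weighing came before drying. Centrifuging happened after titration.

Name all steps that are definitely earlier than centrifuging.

Directly stated before centrifuging: cooling, rinsing, titration, and weighing.
Drying reaches centrifuging via drying → cooling → centrifuging.
Filtering reaches centrifuging via filtering → cooling → centrifuging.
Labeling reaches centrifuging via labeling → cooling → centrifuging.
No chain forces mixing (or any of the others) ahead of centrifuging.

cooling, drying, filtering, labeling, rinsing, titration, weighing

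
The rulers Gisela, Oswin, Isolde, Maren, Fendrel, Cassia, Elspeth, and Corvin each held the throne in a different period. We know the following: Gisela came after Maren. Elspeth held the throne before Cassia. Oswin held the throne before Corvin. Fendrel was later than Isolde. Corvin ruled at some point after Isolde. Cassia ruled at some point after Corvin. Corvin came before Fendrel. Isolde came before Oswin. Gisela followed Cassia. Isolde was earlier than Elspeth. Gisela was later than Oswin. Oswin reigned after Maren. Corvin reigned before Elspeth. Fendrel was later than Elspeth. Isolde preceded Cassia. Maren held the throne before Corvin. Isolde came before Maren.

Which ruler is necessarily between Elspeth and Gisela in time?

Cassia

Tracing the constraints gives Elspeth → Cassia → Gisela, so Cassia sits after Elspeth and before Gisela.
No other ruler is forced both after Elspeth and before Gisela.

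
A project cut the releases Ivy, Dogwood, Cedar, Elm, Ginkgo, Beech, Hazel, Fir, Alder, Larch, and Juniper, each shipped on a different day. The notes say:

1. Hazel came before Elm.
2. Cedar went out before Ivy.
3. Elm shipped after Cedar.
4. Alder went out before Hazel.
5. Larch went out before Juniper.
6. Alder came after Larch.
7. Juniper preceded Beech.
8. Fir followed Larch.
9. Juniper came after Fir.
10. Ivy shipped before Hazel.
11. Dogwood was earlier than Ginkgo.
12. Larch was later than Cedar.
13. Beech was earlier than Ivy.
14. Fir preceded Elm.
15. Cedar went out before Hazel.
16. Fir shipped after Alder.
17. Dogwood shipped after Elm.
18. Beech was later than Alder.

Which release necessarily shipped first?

Cedar has a chain of constraints placing it before every other release, so Cedar must be first.

Cedar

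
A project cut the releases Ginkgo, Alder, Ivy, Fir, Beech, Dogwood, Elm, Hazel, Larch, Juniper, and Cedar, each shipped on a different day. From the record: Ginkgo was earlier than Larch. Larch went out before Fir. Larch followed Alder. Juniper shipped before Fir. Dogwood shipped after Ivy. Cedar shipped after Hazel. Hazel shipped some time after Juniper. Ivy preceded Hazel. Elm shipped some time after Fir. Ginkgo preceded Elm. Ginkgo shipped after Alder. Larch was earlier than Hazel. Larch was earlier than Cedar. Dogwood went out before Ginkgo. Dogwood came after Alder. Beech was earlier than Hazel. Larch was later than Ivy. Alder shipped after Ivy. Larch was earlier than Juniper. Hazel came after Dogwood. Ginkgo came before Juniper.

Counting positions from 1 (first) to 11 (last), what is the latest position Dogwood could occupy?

Dogwood must come before Cedar, Elm, Fir, Ginkgo, Hazel, Juniper, and Larch — 7 releases forced after it.
Everything else can be placed before Dogwood in some valid order, so Dogwood can sit as late as position 11 − 7 = 4.

4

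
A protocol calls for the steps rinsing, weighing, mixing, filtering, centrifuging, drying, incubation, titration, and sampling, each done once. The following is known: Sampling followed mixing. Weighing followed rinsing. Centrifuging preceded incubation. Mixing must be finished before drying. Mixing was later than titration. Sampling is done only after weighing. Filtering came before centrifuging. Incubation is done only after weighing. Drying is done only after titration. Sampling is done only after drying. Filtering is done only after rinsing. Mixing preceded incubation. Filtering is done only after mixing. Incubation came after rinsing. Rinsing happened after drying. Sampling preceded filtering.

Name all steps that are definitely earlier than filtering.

Directly stated before filtering: mixing, rinsing, and sampling.
Drying reaches filtering via drying → rinsing → filtering.
Titration reaches filtering via titration → mixing → filtering.
Weighing reaches filtering via weighing → sampling → filtering.
No chain forces incubation (or any of the others) ahead of filtering.

drying, mixing, rinsing, sampling, titration, weighing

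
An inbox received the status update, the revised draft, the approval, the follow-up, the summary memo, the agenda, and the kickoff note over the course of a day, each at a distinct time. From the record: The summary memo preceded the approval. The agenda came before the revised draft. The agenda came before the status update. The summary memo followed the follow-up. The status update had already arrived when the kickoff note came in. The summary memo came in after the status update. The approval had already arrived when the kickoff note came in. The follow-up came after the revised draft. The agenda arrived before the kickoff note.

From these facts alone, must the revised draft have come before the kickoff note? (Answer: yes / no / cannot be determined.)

Chain the constraints: the revised draft → the follow-up → the summary memo → the approval → the kickoff note. Each link is directly stated, so the revised draft comes before the kickoff note.

yes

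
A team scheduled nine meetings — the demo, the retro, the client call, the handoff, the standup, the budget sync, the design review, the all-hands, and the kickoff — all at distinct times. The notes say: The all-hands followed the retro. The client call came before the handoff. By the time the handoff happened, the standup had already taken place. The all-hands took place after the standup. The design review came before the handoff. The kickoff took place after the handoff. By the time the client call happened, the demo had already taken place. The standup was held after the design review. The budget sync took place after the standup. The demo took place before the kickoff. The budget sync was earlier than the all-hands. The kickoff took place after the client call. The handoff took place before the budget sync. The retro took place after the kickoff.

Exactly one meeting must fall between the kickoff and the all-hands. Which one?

the retro

Tracing the constraints gives the kickoff → the retro → the all-hands, so the retro sits after the kickoff and before the all-hands.
No other meeting is forced both after the kickoff and before the all-hands.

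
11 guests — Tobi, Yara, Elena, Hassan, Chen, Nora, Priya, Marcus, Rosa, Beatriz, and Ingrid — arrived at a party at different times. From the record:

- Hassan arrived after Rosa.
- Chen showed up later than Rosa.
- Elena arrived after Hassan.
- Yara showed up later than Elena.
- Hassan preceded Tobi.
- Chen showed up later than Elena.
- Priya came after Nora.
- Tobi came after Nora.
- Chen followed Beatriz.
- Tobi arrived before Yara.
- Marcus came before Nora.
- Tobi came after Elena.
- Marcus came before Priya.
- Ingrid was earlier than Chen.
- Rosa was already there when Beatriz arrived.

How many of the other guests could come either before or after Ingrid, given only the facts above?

9

Forced after Ingrid: Chen.
That leaves Beatriz, Elena, Hassan, Marcus, Nora, Priya, Rosa, Tobi, and Yara with no forced order relative to Ingrid — 9.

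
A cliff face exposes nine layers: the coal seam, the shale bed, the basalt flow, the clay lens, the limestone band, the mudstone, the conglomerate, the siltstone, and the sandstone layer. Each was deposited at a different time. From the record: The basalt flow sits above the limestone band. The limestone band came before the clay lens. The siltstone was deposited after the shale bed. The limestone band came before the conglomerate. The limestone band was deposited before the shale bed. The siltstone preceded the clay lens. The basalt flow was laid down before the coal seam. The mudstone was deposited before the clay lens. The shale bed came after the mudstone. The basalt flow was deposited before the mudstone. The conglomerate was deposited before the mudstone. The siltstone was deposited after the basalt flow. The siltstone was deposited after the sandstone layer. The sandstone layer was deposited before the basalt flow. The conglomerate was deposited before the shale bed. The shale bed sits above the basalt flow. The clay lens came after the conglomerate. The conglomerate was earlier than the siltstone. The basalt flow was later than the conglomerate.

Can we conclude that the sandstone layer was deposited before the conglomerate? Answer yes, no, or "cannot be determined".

No chain of stated constraints runs from the sandstone layer to the conglomerate, and none runs from the conglomerate to the sandstone layer either.
So the relative order of the sandstone layer and the conglomerate is not fixed by the given facts.

cannot be determined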